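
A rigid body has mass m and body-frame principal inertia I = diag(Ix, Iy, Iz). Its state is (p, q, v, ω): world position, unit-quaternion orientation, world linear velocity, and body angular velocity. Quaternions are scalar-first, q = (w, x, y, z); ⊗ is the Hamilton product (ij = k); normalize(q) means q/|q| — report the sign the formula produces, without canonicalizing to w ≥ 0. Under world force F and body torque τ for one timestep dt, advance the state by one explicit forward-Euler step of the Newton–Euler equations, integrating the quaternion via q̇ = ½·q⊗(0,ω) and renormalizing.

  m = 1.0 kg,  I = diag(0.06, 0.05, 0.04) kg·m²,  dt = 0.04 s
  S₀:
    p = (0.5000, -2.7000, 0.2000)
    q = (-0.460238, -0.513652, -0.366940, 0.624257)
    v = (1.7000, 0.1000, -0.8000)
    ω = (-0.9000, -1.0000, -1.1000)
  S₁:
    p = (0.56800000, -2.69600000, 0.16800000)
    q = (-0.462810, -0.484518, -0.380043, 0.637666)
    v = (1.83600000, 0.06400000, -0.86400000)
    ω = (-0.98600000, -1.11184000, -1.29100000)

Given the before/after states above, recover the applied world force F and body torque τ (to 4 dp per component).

F = (3.4000, -0.9000, -1.6000)
τ = (-0.1400, -0.1200, -0.2000)

Δω = ω₁−ω₀ = (-0.08600000, -0.11184000, -0.19100000)
gyro term ω₀×Iω₀ = (-0.0110, 0.0198, -0.0090)
I·α + gyro = (-0.1400, -0.1200, -0.2000)
v₁ − v₀ = (0.13600000, -0.03600000, -0.06400000)
m·(v₁−v₀)/dt = (3.4000, -0.9000, -1.6000)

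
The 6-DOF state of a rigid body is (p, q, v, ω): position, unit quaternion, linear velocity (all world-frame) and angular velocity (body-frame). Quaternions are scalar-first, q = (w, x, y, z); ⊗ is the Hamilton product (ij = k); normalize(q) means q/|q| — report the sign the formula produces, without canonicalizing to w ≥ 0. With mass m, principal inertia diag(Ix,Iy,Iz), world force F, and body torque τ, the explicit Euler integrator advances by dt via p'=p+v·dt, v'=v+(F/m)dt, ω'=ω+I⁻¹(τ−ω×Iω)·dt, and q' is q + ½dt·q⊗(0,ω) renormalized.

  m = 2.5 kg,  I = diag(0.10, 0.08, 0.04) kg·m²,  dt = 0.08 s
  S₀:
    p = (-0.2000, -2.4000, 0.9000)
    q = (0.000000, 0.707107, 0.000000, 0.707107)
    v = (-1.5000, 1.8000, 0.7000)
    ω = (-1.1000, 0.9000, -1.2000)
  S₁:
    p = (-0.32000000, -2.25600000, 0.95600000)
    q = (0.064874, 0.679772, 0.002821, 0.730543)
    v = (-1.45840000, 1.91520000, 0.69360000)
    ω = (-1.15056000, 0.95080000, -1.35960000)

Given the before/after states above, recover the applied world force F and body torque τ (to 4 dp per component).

Δv = v₁−v₀ = (0.04160000, 0.11520000, -0.00640000)
applied force F = (1.3000, 3.6000, -0.2000)
rate change Δω = (-0.05056000, 0.05080000, -0.15960000)
ω₀×(Iω₀) = (0.0432, 0.0792, 0.0198)
τ = I·(Δω/dt) + ω₀×(Iω₀) = (-0.0200, 0.1300, -0.0600)

F = (1.3000, 3.6000, -0.2000)
τ = (-0.0200, 0.1300, -0.0600)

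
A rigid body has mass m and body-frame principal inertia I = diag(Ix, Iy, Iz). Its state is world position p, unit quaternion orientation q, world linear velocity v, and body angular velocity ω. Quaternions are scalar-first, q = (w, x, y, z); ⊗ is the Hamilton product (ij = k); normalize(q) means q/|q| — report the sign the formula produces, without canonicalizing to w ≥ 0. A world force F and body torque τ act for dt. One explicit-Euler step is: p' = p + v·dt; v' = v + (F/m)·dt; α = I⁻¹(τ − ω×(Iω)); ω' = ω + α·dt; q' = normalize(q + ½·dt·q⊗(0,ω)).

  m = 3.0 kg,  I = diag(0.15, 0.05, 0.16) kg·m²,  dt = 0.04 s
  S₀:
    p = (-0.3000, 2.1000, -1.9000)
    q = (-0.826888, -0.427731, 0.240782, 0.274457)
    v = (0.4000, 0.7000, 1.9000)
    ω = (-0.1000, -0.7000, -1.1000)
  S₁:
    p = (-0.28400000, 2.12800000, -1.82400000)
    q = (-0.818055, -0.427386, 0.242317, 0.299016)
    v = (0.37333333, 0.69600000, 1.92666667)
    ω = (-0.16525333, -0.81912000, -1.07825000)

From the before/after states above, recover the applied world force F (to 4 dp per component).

Δv = v₁−v₀ = (-0.02666667, -0.00400000, 0.02666667)
applied force F = (-2.0000, -0.3000, 2.0000)

F = (-2.0000, -0.3000, 2.0000)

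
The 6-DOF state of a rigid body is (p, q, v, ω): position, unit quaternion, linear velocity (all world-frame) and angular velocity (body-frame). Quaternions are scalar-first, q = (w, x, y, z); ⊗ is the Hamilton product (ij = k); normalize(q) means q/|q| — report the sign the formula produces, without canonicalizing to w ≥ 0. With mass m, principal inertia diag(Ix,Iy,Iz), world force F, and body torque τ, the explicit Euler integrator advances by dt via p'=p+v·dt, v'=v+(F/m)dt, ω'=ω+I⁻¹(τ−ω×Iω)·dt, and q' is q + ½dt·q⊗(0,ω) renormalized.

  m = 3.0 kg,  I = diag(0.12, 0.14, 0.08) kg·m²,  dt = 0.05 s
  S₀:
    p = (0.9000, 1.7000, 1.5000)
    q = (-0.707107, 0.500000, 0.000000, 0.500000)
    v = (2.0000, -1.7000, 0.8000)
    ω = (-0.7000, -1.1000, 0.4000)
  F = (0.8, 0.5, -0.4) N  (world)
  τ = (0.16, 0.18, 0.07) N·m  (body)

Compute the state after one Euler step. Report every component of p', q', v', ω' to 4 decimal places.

p' = (1.0000, 1.6150, 1.5400)
q' = (-0.7029, 0.5258, 0.0057, 0.4789)
v' = (2.0133, -1.6917, 0.7933)
ω' = (-0.6443, -1.0317, 0.4341)

a = (0.2667, 0.1667, -0.1333)
new position p' = (1.0000, 1.6150, 1.5400)
v + (F/m)dt = (2.0133, -1.6917, 0.7933)
(τ − ω×Iω)/I = (1.1133, 1.3657, 0.6825)
ω + α·dt = (-0.6443, -1.0317, 0.4341)
Hamilton product q⊗(0,ω) = (0.1500000, 1.0449749, 0.2278177, -0.8328428)
q + ½dt·q⊗(0,ω), renormalized = (-0.7029, 0.5258, 0.0057, 0.4789)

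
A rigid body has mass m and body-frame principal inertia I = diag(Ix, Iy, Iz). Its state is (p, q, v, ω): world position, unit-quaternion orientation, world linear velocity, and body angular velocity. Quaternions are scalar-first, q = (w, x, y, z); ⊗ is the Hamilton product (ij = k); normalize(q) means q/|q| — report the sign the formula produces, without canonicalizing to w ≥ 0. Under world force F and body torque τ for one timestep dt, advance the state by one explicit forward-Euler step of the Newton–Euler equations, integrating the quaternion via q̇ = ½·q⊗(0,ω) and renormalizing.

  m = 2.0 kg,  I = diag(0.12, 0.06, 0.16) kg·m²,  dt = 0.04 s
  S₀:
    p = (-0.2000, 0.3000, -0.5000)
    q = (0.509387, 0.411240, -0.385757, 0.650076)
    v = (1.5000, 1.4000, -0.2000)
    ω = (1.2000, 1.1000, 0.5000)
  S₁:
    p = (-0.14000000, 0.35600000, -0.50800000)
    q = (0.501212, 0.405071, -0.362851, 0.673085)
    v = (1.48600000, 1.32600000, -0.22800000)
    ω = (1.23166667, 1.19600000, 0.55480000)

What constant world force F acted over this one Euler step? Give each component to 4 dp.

F = (-0.7000, -3.7000, -1.4000)

velocity change Δv = (-0.01400000, -0.07400000, -0.02800000)
m·(v₁−v₀)/dt = (-0.7000, -3.7000, -1.4000)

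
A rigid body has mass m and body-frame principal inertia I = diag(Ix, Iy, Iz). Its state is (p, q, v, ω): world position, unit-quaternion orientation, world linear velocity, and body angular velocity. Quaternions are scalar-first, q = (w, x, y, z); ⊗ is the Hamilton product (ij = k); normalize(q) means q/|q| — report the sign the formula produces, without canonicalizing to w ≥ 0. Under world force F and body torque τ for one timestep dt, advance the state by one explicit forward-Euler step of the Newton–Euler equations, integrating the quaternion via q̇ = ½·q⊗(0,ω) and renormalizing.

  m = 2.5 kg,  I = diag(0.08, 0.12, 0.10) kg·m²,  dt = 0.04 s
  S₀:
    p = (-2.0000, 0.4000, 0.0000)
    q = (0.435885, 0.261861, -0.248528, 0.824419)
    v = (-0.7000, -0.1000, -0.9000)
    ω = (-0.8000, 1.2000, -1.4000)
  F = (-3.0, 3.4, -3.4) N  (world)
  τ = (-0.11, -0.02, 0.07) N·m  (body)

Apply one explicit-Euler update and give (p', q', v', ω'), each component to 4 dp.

new position p' = (-2.0280, 0.3960, -0.0360)
v' = v + a·dt = (-0.7480, -0.0456, -0.9544)
ω×(Iω) gyroscopic = (0.0336, -0.0224, -0.0384)
(τ − ω×Iω)/I = (-1.7950, 0.0200, 1.0840)
ω + α·dt = (-0.8718, 1.2008, -1.3566)
q⊗(0,ω) = (1.6619090, -0.9900716, 0.2301322, -0.4948282)
q' = normalize(q + ½dt·q⊗(0,ω)) = (0.4687, 0.2419, -0.2437, 0.8139)

p' = (-2.0280, 0.3960, -0.0360)
q' = (0.4687, 0.2419, -0.2437, 0.8139)
v' = (-0.7480, -0.0456, -0.9544)
ω' = (-0.8718, 1.2008, -1.3566)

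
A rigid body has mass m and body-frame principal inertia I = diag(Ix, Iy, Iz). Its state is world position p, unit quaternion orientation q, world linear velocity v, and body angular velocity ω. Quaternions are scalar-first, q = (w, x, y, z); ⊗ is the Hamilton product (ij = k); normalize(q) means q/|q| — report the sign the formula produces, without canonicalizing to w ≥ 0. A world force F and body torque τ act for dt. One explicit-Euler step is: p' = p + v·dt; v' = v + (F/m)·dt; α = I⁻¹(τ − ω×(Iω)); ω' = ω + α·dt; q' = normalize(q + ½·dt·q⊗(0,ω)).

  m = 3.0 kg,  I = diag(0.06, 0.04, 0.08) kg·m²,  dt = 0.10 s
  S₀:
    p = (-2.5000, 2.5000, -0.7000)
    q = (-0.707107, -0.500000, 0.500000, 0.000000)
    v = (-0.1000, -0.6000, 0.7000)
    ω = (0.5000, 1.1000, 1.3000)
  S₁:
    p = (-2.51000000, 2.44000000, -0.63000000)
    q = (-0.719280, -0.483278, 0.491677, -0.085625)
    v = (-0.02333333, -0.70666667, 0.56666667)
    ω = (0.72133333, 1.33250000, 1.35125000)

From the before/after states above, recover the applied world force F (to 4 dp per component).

F = (2.3000, -3.2000, -4.0000)

v₁ − v₀ = (0.07666667, -0.10666667, -0.13333333)
applied force F = (2.3000, -3.2000, -4.0000)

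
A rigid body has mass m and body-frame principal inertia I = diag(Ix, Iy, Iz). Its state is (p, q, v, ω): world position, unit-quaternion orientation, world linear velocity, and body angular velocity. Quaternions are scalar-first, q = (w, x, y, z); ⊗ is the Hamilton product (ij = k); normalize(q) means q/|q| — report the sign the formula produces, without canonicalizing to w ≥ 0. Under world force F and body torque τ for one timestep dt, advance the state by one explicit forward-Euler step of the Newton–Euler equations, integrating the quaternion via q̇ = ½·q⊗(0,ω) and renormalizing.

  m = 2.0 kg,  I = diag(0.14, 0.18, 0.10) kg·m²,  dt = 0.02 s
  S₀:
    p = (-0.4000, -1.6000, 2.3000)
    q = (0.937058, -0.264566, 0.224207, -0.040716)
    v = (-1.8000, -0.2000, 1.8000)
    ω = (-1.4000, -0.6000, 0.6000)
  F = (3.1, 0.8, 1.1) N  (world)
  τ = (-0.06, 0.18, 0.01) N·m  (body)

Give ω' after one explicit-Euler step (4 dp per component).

ω' = (-1.4127, -0.5763, 0.5953)

α = I⁻¹(τ − ω×Iω) = (-0.6343, 1.1867, -0.2360)
ω + α·dt = (-1.4127, -0.5763, 0.5953)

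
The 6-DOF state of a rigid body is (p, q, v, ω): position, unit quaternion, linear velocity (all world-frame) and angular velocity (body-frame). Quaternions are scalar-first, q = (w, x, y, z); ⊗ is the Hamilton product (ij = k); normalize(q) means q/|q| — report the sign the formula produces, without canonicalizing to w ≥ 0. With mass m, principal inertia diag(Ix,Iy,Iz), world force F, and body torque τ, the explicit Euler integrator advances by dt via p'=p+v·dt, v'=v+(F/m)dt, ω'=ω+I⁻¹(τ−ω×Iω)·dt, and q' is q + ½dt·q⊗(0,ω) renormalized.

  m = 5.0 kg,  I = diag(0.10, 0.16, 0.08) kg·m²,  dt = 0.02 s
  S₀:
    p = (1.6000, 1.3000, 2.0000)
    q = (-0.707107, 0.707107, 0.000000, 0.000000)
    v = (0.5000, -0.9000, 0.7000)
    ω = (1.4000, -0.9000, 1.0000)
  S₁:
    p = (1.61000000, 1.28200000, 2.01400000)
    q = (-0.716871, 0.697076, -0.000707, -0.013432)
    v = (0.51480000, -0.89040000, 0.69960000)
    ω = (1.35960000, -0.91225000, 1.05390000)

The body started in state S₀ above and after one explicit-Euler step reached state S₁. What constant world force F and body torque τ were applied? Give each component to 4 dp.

velocity change Δv = (0.01480000, 0.00960000, -0.00040000)
applied force F = (3.7000, 2.4000, -0.1000)
rate change Δω = (-0.04040000, -0.01225000, 0.05390000)
gyro term ω₀×Iω₀ = (0.0720, 0.0280, -0.0756)
I·α + gyro = (-0.1300, -0.0700, 0.1400)

F = (3.7000, 2.4000, -0.1000)
τ = (-0.1300, -0.0700, 0.1400)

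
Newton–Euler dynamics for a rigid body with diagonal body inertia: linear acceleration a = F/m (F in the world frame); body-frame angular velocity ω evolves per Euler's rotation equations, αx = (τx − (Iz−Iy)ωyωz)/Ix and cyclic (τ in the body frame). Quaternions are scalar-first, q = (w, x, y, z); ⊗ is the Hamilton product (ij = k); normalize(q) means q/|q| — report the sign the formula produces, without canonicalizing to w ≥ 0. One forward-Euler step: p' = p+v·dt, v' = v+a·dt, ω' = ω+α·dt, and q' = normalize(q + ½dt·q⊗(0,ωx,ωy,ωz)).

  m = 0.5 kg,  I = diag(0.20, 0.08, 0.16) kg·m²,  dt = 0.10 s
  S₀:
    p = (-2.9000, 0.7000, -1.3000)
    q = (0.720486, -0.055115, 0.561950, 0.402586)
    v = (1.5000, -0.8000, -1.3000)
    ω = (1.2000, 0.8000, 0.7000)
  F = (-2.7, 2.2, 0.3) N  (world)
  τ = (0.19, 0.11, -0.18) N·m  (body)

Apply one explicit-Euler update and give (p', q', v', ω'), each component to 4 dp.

precession coupling ω×(Iω) = (0.0448, 0.0336, -0.1152)
angular accel α = (0.7260, 0.9550, -0.4050)
ω' = ω + α·dt = (1.2726, 0.8955, 0.6595)
Hamilton product q⊗(0,ω) = (-0.6652322, 0.9358794, 1.0980725, -0.2140918)
updated quaternion q' = (0.6850, -0.0083, 0.6149, 0.3906)
a = (-5.4000, 4.4000, 0.6000)
p' = p + v·dt = (-2.7500, 0.6200, -1.4300)
v + (F/m)dt = (0.9600, -0.3600, -1.2400)

p' = (-2.7500, 0.6200, -1.4300)
q' = (0.6850, -0.0083, 0.6149, 0.3906)
v' = (0.9600, -0.3600, -1.2400)
ω' = (1.2726, 0.8955, 0.6595)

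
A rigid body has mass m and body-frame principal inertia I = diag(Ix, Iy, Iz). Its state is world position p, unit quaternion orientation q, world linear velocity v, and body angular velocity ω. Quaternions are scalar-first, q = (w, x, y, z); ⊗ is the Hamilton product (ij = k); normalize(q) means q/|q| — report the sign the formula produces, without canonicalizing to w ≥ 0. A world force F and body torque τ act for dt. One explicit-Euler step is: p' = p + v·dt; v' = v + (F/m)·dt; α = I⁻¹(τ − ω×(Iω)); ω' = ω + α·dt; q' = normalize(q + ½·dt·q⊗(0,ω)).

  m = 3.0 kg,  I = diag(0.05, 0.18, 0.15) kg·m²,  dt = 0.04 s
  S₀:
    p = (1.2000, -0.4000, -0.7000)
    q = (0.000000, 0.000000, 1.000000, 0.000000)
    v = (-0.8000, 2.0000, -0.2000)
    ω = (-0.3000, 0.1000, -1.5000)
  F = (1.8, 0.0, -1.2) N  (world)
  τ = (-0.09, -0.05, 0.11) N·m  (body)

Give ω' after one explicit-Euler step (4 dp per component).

ω' = (-0.3756, 0.0989, -1.4696)

precession coupling ω×(Iω) = (0.0045, -0.0450, -0.0039)
angular accel α = (-1.8900, -0.0278, 0.7593)
ω' = ω + α·dt = (-0.3756, 0.0989, -1.4696)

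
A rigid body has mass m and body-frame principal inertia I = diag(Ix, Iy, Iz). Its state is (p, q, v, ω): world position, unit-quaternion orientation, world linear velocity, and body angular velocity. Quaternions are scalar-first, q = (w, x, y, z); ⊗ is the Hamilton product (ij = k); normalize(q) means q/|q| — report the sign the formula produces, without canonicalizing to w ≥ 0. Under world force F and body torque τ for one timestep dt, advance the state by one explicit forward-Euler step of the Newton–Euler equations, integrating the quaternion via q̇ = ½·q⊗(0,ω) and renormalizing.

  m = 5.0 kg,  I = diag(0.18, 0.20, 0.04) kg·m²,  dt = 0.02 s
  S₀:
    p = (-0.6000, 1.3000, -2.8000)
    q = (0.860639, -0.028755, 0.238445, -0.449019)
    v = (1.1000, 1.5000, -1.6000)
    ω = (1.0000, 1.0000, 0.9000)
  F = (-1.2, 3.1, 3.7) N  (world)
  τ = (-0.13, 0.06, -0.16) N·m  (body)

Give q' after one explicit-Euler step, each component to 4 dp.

q⊗(0,ω) = (0.1944271, 1.5242585, 0.4374995, 0.5073751)
q + ½dt·q⊗(0,ω), renormalized = (0.8625, -0.0135, 0.2428, -0.4439)

q' = (0.8625, -0.0135, 0.2428, -0.4439)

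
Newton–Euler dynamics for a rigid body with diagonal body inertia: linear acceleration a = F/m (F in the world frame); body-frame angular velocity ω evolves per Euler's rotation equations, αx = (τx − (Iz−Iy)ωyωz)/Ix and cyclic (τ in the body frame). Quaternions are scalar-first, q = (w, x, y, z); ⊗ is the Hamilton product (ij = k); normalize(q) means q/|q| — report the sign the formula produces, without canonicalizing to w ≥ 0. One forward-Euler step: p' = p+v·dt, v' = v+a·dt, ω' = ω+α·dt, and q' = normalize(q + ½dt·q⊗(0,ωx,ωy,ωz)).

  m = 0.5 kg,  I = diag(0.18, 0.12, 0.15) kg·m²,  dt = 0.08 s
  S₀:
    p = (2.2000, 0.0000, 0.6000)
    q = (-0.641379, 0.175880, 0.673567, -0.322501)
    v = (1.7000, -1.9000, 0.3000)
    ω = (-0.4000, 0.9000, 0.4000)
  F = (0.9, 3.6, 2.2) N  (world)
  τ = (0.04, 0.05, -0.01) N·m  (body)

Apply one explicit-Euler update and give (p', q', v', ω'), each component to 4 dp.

p' = (2.3360, -0.1520, 0.6240)
q' = (-0.6571, 0.2083, 0.6522, -0.3154)
v' = (1.8440, -1.3240, 0.6520)
ω' = (-0.3870, 0.9365, 0.3831)

precession coupling ω×(Iω) = (0.0108, -0.0048, 0.0216)
α = I⁻¹(τ − ω×Iω) = (0.1622, 0.4567, -0.2107)
new body rate ω' = (-0.3870, 0.9365, 0.3831)
Hamilton product q⊗(0,ω) = (-0.4068579, 0.8162293, -0.5185927, 0.1711672)
updated quaternion q' = (-0.6571, 0.2083, 0.6522, -0.3154)
a = (1.8000, 7.2000, 4.4000)
p + v·dt = (2.3360, -0.1520, 0.6240)
new velocity v' = (1.8440, -1.3240, 0.6520)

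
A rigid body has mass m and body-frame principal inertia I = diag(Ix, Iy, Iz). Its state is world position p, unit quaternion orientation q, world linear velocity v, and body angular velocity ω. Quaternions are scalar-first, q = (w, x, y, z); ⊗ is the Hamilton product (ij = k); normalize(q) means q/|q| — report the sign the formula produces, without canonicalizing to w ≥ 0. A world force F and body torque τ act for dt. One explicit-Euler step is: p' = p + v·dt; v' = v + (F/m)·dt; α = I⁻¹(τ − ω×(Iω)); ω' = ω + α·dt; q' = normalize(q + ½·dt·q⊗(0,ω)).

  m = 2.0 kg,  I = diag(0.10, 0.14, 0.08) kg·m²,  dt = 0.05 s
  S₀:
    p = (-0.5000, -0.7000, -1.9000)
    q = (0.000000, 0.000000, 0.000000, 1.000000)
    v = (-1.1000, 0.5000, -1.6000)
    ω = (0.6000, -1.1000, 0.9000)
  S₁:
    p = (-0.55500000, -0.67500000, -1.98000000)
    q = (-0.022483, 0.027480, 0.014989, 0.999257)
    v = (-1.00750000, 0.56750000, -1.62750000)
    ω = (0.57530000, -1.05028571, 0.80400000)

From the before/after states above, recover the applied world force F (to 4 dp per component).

F = (3.7000, 2.7000, -1.1000)

velocity change Δv = (0.09250000, 0.06750000, -0.02750000)
applied force F = (3.7000, 2.7000, -1.1000)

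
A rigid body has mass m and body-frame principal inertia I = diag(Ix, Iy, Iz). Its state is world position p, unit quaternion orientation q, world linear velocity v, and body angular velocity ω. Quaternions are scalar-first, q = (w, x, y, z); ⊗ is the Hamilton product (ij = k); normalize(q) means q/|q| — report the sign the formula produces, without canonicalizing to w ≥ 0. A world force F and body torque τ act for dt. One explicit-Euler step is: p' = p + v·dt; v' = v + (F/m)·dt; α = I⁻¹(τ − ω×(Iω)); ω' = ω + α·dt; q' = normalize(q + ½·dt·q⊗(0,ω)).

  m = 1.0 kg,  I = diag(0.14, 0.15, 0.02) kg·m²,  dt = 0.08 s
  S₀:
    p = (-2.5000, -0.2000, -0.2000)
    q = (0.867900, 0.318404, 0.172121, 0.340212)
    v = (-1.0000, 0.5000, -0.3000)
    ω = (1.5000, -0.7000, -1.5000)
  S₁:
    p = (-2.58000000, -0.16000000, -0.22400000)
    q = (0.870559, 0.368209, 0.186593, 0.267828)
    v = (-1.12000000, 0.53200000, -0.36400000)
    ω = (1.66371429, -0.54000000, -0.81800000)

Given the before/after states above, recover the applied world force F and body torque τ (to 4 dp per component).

F = (-1.5000, 0.4000, -0.8000)
τ = (0.1500, 0.0300, 0.1600)

Δω = ω₁−ω₀ = (0.16371429, 0.16000000, 0.68200000)
precession coupling = (-0.1365, -0.2700, -0.0105)
I·α + gyro = (0.1500, 0.0300, 0.1600)
v₁ − v₀ = (-0.12000000, 0.03200000, -0.06400000)
F = m·Δv/dt = (-1.5000, 0.4000, -0.8000)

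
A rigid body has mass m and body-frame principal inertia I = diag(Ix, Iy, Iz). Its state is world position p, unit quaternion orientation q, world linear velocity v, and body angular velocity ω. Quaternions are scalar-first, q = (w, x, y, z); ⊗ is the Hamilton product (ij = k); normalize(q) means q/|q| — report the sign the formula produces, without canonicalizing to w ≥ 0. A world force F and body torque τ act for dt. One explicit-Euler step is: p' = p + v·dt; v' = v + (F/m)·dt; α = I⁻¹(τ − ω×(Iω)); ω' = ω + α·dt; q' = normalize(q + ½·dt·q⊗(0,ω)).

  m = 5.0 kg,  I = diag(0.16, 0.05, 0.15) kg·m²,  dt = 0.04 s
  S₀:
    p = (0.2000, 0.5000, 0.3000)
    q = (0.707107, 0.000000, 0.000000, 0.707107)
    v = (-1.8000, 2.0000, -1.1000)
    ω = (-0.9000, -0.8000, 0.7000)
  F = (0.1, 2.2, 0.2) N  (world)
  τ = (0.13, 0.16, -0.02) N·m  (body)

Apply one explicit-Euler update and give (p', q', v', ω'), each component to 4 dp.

p' = (0.1280, 0.5800, 0.2560)
q' = (0.6969, -0.0014, -0.0240, 0.7167)
v' = (-1.7992, 2.0176, -1.0984)
ω' = (-0.8535, -0.6670, 0.7158)

a = (0.0200, 0.4400, 0.0400)
p + v·dt = (0.1280, 0.5800, 0.2560)
v + (F/m)dt = (-1.7992, 2.0176, -1.0984)
α = I⁻¹(τ − ω×Iω) = (1.1625, 3.3260, 0.3947)
ω + α·dt = (-0.8535, -0.6670, 0.7158)
q⊗(0,ω) = (-0.4949749, -0.0707107, -1.2020819, 0.4949749)
q' = normalize(q + ½dt·q⊗(0,ω)) = (0.6969, -0.0014, -0.0240, 0.7167)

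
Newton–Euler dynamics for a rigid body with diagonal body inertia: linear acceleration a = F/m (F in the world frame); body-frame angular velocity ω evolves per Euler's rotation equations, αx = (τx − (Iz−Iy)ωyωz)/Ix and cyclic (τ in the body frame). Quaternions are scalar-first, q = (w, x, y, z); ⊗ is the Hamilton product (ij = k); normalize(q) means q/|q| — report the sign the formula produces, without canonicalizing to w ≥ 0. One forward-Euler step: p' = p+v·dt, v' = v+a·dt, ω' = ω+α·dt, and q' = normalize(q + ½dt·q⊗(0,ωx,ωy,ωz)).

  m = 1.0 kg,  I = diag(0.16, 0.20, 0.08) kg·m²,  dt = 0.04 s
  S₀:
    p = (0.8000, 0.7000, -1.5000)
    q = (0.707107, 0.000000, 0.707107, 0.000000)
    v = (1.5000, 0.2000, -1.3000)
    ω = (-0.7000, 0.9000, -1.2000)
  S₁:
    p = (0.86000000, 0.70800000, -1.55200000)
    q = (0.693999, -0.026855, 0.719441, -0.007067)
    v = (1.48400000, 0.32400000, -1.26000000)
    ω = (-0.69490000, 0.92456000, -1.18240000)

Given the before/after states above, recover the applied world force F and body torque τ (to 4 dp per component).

velocity change Δv = (-0.01600000, 0.12400000, 0.04000000)
F = m·Δv/dt = (-0.4000, 3.1000, 1.0000)
Δω = ω₁−ω₀ = (0.00510000, 0.02456000, 0.01760000)
ω₀×(Iω₀) = (0.1296, 0.0672, -0.0252)
applied torque τ = (0.1500, 0.1900, 0.0100)

F = (-0.4000, 3.1000, 1.0000)
τ = (0.1500, 0.1900, 0.0100)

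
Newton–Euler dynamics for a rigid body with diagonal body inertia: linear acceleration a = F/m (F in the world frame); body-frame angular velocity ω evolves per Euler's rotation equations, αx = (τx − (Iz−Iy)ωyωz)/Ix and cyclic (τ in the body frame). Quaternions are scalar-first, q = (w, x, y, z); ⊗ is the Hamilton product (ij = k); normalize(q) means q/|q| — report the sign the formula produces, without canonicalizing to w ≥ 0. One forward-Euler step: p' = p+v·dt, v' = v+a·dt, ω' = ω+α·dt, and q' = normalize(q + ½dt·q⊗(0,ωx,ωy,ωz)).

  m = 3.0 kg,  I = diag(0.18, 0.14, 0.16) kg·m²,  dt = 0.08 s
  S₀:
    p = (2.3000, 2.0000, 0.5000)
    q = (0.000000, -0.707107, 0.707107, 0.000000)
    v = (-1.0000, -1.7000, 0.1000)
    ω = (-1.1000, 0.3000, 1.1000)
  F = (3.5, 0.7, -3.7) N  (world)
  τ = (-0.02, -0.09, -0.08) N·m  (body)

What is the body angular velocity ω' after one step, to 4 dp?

ω' = (-1.1118, 0.2624, 1.0534)

ω×(Iω) gyroscopic = (0.0066, -0.0242, 0.0132)
(τ − ω×Iω)/I = (-0.1478, -0.4700, -0.5825)
ω' = ω + α·dt = (-1.1118, 0.2624, 1.0534)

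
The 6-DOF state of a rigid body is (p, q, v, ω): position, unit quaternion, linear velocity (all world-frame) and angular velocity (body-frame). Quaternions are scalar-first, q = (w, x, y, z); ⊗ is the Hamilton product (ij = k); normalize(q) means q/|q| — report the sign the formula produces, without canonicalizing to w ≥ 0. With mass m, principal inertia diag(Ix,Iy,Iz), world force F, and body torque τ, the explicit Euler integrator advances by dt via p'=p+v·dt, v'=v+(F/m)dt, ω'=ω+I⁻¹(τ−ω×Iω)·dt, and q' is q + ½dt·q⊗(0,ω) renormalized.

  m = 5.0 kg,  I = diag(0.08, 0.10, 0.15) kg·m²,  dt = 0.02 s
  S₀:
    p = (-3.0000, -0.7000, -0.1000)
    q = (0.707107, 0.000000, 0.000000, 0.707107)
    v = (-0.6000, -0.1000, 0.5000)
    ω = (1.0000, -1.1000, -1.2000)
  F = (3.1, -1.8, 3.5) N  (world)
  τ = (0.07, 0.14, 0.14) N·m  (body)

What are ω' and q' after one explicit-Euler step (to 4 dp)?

ω×(Iω) gyroscopic = (0.0660, 0.0840, -0.0220)
α = I⁻¹(τ − ω×Iω) = (0.0500, 0.5600, 1.0800)
new body rate ω' = (1.0010, -1.0888, -1.1784)
Hamilton product q⊗(0,ω) = (0.8485284, 1.4849247, -0.0707107, -0.8485284)
updated quaternion q' = (0.7155, 0.0148, -0.0007, 0.6985)

ω' = (1.0010, -1.0888, -1.1784)
q' = (0.7155, 0.0148, -0.0007, 0.6985)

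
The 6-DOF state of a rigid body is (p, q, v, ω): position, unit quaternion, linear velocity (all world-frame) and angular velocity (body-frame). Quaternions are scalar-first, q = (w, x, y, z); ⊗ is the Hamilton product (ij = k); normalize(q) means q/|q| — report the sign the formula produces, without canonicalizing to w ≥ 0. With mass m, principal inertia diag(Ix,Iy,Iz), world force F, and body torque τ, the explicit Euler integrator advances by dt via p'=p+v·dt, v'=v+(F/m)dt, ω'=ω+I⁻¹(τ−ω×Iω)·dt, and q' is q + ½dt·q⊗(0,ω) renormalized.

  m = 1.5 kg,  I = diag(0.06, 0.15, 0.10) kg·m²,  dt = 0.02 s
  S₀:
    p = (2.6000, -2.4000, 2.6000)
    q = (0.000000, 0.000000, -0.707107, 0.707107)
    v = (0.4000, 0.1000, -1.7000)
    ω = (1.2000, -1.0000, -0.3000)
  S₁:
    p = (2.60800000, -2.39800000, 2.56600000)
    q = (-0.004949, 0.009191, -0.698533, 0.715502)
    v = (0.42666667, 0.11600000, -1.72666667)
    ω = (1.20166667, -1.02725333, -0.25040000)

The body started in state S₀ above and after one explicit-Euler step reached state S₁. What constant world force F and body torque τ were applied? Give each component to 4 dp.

ω₁ − ω₀ = (0.00166667, -0.02725333, 0.04960000)
ω₀×(Iω₀) = (-0.0150, 0.0144, -0.1080)
I·α + gyro = (-0.0100, -0.1900, 0.1400)
velocity change Δv = (0.02666667, 0.01600000, -0.02666667)
applied force F = (2.0000, 1.2000, -2.0000)

F = (2.0000, 1.2000, -2.0000)
τ = (-0.0100, -0.1900, 0.1400)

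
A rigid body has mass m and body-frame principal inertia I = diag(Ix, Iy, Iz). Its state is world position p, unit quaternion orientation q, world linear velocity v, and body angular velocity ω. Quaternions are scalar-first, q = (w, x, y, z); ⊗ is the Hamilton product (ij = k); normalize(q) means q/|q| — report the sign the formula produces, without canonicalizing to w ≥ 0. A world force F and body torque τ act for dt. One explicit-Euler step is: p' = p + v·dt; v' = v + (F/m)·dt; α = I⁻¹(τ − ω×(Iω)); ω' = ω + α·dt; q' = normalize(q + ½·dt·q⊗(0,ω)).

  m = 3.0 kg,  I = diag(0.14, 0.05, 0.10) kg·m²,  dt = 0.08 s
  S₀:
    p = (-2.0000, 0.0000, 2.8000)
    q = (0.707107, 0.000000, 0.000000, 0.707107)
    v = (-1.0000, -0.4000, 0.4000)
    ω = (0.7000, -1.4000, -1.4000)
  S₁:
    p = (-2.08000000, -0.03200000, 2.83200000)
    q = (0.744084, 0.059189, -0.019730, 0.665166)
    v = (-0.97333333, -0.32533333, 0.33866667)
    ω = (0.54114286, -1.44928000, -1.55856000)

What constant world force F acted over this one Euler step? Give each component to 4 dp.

v₁ − v₀ = (0.02666667, 0.07466667, -0.06133333)
m·(v₁−v₀)/dt = (1.0000, 2.8000, -2.3000)

F = (1.0000, 2.8000, -2.3000)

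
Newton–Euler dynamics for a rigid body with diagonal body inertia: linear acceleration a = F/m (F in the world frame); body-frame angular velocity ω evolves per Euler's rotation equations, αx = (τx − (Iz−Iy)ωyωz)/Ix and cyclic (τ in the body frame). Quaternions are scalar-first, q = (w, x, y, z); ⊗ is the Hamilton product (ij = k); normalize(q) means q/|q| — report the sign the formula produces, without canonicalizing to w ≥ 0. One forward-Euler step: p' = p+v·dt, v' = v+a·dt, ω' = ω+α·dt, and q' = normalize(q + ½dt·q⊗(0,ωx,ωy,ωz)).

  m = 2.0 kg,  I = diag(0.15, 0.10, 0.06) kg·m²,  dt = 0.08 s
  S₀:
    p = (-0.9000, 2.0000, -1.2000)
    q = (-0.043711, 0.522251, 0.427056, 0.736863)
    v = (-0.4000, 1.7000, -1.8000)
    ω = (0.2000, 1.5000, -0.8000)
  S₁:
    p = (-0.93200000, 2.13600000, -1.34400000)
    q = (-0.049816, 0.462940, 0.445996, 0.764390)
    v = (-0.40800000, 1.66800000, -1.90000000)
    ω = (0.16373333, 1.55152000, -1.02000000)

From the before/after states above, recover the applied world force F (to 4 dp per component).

F = (-0.2000, -0.8000, -2.5000)

v₁ − v₀ = (-0.00800000, -0.03200000, -0.10000000)
applied force F = (-0.2000, -0.8000, -2.5000)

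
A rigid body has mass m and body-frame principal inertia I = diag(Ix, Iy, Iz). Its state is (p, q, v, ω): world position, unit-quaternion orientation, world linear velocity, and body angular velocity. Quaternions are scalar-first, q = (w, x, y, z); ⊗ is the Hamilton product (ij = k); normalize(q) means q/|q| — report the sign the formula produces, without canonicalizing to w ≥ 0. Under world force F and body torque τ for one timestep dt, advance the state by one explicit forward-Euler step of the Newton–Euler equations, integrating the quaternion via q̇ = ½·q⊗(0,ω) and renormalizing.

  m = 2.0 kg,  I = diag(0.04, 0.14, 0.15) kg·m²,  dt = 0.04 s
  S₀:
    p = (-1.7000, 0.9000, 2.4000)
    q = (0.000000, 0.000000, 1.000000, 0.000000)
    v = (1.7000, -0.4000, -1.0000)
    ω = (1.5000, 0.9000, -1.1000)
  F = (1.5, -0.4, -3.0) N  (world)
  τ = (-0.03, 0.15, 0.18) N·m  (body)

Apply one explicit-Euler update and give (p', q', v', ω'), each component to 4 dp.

a = F/m = (0.7500, -0.2000, -1.5000)
p' = p + v·dt = (-1.6320, 0.8840, 2.3600)
v' = v + a·dt = (1.7300, -0.4080, -1.0600)
ω×(Iω) gyroscopic = (-0.0099, 0.1815, 0.1350)
α = I⁻¹(τ − ω×Iω) = (-0.5025, -0.2250, 0.3000)
new body rate ω' = (1.4799, 0.8910, -1.0880)
2q̇ = q⊗(0,ω) = (-0.9000000, -1.1000000, 0.0000000, -1.5000000)
q' = normalize(q + ½dt·q⊗(0,ω)) = (-0.0180, -0.0220, 0.9991, -0.0300)

p' = (-1.6320, 0.8840, 2.3600)
q' = (-0.0180, -0.0220, 0.9991, -0.0300)
v' = (1.7300, -0.4080, -1.0600)
ω' = (1.4799, 0.8910, -1.0880)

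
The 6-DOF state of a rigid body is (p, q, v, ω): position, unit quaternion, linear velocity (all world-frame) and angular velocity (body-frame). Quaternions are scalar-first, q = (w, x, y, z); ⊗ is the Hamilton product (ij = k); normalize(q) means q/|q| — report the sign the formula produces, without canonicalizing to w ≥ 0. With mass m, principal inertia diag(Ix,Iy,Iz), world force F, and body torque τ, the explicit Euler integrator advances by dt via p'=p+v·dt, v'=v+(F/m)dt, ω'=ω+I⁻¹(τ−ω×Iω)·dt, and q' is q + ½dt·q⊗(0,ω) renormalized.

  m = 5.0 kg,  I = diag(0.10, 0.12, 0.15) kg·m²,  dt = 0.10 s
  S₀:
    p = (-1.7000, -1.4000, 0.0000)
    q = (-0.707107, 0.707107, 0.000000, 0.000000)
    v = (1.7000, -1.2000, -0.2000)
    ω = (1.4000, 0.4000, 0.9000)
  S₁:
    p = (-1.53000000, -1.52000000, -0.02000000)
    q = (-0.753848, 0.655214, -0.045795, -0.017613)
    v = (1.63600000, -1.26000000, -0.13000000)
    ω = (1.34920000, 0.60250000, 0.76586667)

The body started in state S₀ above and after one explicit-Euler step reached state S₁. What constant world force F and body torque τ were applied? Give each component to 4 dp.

F = (-3.2000, -3.0000, 3.5000)
τ = (-0.0400, 0.1800, -0.1900)

velocity change Δv = (-0.06400000, -0.06000000, 0.07000000)
m·(v₁−v₀)/dt = (-3.2000, -3.0000, 3.5000)
Δω = ω₁−ω₀ = (-0.05080000, 0.20250000, -0.13413333)
gyro term ω₀×Iω₀ = (0.0108, -0.0630, 0.0112)
τ = I·(Δω/dt) + ω₀×(Iω₀) = (-0.0400, 0.1800, -0.1900)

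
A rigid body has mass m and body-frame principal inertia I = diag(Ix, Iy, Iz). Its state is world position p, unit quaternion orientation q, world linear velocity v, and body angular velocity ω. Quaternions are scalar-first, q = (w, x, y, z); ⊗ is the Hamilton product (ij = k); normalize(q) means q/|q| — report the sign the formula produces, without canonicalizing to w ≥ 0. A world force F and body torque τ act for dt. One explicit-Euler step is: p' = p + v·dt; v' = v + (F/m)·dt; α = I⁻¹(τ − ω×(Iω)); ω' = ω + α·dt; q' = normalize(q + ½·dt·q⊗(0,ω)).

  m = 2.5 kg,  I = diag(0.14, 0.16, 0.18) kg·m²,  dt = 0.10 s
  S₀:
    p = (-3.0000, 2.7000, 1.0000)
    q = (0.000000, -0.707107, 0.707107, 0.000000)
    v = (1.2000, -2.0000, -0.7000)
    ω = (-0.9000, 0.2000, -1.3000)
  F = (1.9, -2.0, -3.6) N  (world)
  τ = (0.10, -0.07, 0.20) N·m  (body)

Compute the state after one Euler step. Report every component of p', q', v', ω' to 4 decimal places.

a = F/m = (0.7600, -0.8000, -1.4400)
p + v·dt = (-2.8800, 2.5000, 0.9300)
v' = v + a·dt = (1.2760, -2.0800, -0.8440)
gyro term ω×Iω = (-0.0052, -0.0468, -0.0036)
angular accel α = (0.7514, -0.1450, 1.1311)
ω + α·dt = (-0.8249, 0.1855, -1.1869)
Hamilton product q⊗(0,ω) = (-0.7778177, -0.9192391, -0.9192391, 0.4949749)
q' = normalize(q + ½dt·q⊗(0,ω)) = (-0.0388, -0.7507, 0.6591, 0.0247)

p' = (-2.8800, 2.5000, 0.9300)
q' = (-0.0388, -0.7507, 0.6591, 0.0247)
v' = (1.2760, -2.0800, -0.8440)
ω' = (-0.8249, 0.1855, -1.1869)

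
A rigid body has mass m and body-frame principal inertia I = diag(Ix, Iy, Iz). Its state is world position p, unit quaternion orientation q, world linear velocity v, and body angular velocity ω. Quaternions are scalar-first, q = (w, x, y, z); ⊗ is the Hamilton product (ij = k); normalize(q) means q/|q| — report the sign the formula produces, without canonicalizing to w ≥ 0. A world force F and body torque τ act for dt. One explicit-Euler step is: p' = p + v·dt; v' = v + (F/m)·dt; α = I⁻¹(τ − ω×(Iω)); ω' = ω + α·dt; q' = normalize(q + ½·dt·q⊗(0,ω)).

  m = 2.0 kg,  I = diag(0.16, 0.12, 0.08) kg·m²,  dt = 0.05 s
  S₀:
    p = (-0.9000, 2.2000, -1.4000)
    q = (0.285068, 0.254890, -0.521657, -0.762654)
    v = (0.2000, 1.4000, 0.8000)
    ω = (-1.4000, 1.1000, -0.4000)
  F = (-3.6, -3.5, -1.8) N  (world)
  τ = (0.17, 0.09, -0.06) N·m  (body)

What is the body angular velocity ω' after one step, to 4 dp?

ω' = (-1.3524, 1.1188, -0.4760)

gyro term ω×Iω = (0.0176, 0.0448, 0.0616)
angular accel α = (0.9525, 0.3767, -1.5200)
ω + α·dt = (-1.3524, 1.1188, -0.4760)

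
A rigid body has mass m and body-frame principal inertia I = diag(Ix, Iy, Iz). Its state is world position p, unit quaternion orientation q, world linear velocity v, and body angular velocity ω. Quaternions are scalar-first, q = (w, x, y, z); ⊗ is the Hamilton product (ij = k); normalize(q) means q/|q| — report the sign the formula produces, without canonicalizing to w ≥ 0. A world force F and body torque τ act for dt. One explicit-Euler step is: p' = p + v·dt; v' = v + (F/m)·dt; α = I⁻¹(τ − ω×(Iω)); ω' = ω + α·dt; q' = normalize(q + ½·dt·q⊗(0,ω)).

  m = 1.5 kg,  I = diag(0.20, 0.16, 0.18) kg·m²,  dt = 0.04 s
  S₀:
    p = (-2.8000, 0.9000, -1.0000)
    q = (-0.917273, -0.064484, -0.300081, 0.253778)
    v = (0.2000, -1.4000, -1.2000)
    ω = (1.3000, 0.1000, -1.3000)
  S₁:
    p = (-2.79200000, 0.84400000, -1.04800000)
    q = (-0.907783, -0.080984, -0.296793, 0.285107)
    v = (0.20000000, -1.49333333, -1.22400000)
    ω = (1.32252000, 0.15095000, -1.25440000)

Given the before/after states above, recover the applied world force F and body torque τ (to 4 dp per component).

F = (0.0000, -3.5000, -0.9000)
τ = (0.1100, 0.1700, 0.2000)

rate change Δω = (0.02252000, 0.05095000, 0.04560000)
I·α + gyro = (0.1100, 0.1700, 0.2000)
velocity change Δv = (0.00000000, -0.09333333, -0.02400000)
applied force F = (0.0000, -3.5000, -0.9000)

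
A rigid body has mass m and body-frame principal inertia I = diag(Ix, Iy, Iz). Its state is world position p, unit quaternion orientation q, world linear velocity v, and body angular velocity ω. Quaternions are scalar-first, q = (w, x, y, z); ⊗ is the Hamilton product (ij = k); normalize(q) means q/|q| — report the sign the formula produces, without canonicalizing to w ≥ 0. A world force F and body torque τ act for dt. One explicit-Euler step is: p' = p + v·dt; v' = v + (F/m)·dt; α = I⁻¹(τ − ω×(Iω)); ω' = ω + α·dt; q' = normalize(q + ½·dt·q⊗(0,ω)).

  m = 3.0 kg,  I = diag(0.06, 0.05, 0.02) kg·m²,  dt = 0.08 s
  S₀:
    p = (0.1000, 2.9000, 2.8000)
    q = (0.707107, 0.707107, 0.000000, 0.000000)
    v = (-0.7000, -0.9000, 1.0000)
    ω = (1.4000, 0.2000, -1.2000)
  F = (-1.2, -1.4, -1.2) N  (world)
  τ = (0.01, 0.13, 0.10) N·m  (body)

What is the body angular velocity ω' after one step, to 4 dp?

(τ − ω×Iω)/I = (0.0467, 3.9440, 5.1400)
ω' = ω + α·dt = (1.4037, 0.5155, -0.7888)

ω' = (1.4037, 0.5155, -0.7888)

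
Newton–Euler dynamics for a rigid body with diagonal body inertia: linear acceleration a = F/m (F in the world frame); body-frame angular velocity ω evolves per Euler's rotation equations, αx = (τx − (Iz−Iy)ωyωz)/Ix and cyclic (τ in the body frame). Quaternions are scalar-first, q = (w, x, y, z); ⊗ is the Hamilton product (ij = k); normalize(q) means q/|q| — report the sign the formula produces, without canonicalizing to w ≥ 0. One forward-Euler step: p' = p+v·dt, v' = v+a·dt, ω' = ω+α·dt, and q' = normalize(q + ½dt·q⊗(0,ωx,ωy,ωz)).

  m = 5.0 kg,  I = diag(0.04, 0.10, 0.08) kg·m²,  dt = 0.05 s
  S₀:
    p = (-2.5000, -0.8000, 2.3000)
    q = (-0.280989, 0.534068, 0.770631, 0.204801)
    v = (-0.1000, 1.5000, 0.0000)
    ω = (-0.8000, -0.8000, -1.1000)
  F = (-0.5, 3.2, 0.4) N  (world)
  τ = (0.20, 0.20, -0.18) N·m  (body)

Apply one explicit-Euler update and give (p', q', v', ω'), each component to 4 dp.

angular accel α = (5.4400, 2.3520, -2.7300)
ω + α·dt = (-0.5280, -0.6824, -1.2365)
2q̇ = q⊗(0,ω) = (1.2690403, -0.4590621, 0.6484252, 0.4983383)
q + ½dt·q⊗(0,ω), renormalized = (-0.2491, 0.5222, 0.7862, 0.2171)
new position p' = (-2.5050, -0.7250, 2.3000)
v' = v + a·dt = (-0.1050, 1.5320, 0.0040)

p' = (-2.5050, -0.7250, 2.3000)
q' = (-0.2491, 0.5222, 0.7862, 0.2171)
v' = (-0.1050, 1.5320, 0.0040)
ω' = (-0.5280, -0.6824, -1.2365)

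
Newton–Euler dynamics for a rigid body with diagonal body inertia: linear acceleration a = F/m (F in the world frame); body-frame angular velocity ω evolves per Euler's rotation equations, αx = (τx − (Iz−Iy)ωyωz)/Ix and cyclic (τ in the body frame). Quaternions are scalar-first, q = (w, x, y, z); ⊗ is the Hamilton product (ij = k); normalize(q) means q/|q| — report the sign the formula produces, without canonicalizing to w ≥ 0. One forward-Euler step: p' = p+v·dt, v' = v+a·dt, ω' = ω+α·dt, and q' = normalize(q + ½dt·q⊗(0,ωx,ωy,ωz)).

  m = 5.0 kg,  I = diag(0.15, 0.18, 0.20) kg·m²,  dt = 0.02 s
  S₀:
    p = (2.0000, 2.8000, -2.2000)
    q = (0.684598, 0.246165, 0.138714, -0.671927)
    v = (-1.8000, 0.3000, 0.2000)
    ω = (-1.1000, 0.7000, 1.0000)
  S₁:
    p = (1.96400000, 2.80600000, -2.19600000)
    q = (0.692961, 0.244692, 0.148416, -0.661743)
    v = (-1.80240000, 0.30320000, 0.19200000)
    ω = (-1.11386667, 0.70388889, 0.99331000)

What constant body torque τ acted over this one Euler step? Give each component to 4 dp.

τ = (-0.0900, 0.0900, -0.0900)

Δω = ω₁−ω₀ = (-0.01386667, 0.00388889, -0.00669000)
precession coupling = (0.0140, 0.0550, -0.0231)
τ = I·(Δω/dt) + ω₀×(Iω₀) = (-0.0900, 0.0900, -0.0900)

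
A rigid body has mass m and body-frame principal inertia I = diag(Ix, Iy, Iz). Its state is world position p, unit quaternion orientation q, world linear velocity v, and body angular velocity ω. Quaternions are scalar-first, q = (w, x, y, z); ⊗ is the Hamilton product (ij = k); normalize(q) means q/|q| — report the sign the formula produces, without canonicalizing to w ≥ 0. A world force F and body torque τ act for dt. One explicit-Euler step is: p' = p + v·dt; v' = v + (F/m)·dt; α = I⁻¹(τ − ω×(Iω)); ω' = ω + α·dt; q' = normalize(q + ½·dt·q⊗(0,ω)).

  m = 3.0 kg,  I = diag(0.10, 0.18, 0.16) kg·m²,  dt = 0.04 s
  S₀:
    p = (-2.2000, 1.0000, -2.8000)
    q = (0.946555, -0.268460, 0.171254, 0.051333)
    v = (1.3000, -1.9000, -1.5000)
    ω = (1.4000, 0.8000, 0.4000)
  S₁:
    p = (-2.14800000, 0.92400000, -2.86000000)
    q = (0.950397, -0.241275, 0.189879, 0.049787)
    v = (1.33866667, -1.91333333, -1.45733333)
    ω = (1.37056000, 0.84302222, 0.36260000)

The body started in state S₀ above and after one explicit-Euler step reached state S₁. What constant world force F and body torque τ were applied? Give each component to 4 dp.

F = (2.9000, -1.0000, 3.2000)
τ = (-0.0800, 0.1600, -0.0600)

v₁ − v₀ = (0.03866667, -0.01333333, 0.04266667)
m·(v₁−v₀)/dt = (2.9000, -1.0000, 3.2000)
ω₁ − ω₀ = (-0.02944000, 0.04302222, -0.03740000)
τ = I·(Δω/dt) + ω₀×(Iω₀) = (-0.0800, 0.1600, -0.0600)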